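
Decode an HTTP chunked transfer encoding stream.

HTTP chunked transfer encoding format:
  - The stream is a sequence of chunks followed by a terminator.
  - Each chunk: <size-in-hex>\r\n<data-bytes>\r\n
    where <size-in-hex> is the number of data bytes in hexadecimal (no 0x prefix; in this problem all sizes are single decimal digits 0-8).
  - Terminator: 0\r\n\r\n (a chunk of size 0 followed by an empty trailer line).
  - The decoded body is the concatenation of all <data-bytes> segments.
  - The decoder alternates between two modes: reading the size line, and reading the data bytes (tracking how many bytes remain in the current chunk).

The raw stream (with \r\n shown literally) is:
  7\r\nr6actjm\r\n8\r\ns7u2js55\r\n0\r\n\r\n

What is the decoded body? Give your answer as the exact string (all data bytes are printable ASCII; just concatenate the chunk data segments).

Answer: r6actjms7u2js55

Derivation:
Chunk 1: stream[0..1]='7' size=0x7=7, data at stream[3..10]='r6actjm' -> body[0..7], body so far='r6actjm'
Chunk 2: stream[12..13]='8' size=0x8=8, data at stream[15..23]='s7u2js55' -> body[7..15], body so far='r6actjms7u2js55'
Chunk 3: stream[25..26]='0' size=0 (terminator). Final body='r6actjms7u2js55' (15 bytes)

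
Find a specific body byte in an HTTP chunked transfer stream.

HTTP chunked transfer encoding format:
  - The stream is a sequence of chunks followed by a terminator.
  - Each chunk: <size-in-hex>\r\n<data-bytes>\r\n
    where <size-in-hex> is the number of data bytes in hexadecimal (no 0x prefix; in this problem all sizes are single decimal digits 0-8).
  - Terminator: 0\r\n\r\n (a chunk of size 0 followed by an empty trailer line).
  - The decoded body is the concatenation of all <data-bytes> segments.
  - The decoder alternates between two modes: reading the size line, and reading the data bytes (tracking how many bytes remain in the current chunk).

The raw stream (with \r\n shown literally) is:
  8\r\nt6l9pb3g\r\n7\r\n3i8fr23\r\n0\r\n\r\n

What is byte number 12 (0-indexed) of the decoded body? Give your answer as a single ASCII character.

Answer: r

Derivation:
Chunk 1: stream[0..1]='8' size=0x8=8, data at stream[3..11]='t6l9pb3g' -> body[0..8], body so far='t6l9pb3g'
Chunk 2: stream[13..14]='7' size=0x7=7, data at stream[16..23]='3i8fr23' -> body[8..15], body so far='t6l9pb3g3i8fr23'
Chunk 3: stream[25..26]='0' size=0 (terminator). Final body='t6l9pb3g3i8fr23' (15 bytes)
Body byte 12 = 'r'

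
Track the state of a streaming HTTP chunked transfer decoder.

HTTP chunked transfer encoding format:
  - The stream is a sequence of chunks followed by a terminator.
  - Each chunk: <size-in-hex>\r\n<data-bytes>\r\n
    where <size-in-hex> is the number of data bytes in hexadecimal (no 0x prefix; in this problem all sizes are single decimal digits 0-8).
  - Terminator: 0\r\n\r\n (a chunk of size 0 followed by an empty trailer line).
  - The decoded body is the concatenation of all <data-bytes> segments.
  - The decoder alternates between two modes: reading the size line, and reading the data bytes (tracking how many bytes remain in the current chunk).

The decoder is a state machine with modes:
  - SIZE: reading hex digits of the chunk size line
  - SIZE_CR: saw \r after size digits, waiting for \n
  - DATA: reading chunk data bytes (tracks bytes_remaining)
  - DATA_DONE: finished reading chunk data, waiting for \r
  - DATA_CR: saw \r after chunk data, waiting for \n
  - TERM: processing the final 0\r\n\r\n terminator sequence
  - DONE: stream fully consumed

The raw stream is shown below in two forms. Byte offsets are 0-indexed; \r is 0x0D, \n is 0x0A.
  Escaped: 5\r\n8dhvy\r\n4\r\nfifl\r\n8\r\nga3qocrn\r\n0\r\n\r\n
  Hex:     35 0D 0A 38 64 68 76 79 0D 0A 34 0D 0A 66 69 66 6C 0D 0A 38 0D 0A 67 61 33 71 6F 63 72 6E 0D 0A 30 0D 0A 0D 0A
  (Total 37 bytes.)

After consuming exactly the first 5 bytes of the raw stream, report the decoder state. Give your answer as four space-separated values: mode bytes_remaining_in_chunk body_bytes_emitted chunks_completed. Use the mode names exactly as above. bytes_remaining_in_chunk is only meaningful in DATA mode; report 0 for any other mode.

Answer: DATA 3 2 0

Derivation:
Byte 0 = '5': mode=SIZE remaining=0 emitted=0 chunks_done=0
Byte 1 = 0x0D: mode=SIZE_CR remaining=0 emitted=0 chunks_done=0
Byte 2 = 0x0A: mode=DATA remaining=5 emitted=0 chunks_done=0
Byte 3 = '8': mode=DATA remaining=4 emitted=1 chunks_done=0
Byte 4 = 'd': mode=DATA remaining=3 emitted=2 chunks_done=0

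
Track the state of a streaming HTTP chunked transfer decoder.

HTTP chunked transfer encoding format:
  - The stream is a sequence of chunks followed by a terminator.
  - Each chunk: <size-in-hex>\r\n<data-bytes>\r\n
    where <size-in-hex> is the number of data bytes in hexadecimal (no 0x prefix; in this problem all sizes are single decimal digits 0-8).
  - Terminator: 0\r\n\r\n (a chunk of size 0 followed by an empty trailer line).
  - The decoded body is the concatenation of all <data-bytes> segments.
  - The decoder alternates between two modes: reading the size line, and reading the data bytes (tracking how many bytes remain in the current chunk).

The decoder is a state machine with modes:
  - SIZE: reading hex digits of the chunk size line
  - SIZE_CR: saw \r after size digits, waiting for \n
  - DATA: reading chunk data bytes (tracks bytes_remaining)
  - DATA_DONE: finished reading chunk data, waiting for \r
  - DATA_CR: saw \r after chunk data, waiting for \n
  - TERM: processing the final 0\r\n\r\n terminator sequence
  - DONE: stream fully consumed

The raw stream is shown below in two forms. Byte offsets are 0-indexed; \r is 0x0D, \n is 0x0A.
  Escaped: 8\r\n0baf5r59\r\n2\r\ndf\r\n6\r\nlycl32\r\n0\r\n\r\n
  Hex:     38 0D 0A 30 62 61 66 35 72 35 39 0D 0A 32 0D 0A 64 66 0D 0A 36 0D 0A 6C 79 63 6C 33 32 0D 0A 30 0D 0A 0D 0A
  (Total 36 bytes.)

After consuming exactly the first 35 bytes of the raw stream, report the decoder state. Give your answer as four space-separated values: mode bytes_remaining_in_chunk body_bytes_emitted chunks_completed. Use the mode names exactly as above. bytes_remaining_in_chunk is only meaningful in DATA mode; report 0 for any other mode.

Answer: TERM 0 16 3

Derivation:
Byte 0 = '8': mode=SIZE remaining=0 emitted=0 chunks_done=0
Byte 1 = 0x0D: mode=SIZE_CR remaining=0 emitted=0 chunks_done=0
Byte 2 = 0x0A: mode=DATA remaining=8 emitted=0 chunks_done=0
Byte 3 = '0': mode=DATA remaining=7 emitted=1 chunks_done=0
Byte 4 = 'b': mode=DATA remaining=6 emitted=2 chunks_done=0
Byte 5 = 'a': mode=DATA remaining=5 emitted=3 chunks_done=0
Byte 6 = 'f': mode=DATA remaining=4 emitted=4 chunks_done=0
Byte 7 = '5': mode=DATA remaining=3 emitted=5 chunks_done=0
Byte 8 = 'r': mode=DATA remaining=2 emitted=6 chunks_done=0
Byte 9 = '5': mode=DATA remaining=1 emitted=7 chunks_done=0
Byte 10 = '9': mode=DATA_DONE remaining=0 emitted=8 chunks_done=0
Byte 11 = 0x0D: mode=DATA_CR remaining=0 emitted=8 chunks_done=0
Byte 12 = 0x0A: mode=SIZE remaining=0 emitted=8 chunks_done=1
Byte 13 = '2': mode=SIZE remaining=0 emitted=8 chunks_done=1
Byte 14 = 0x0D: mode=SIZE_CR remaining=0 emitted=8 chunks_done=1
Byte 15 = 0x0A: mode=DATA remaining=2 emitted=8 chunks_done=1
Byte 16 = 'd': mode=DATA remaining=1 emitted=9 chunks_done=1
Byte 17 = 'f': mode=DATA_DONE remaining=0 emitted=10 chunks_done=1
Byte 18 = 0x0D: mode=DATA_CR remaining=0 emitted=10 chunks_done=1
Byte 19 = 0x0A: mode=SIZE remaining=0 emitted=10 chunks_done=2
Byte 20 = '6': mode=SIZE remaining=0 emitted=10 chunks_done=2
Byte 21 = 0x0D: mode=SIZE_CR remaining=0 emitted=10 chunks_done=2
Byte 22 = 0x0A: mode=DATA remaining=6 emitted=10 chunks_done=2
Byte 23 = 'l': mode=DATA remaining=5 emitted=11 chunks_done=2
Byte 24 = 'y': mode=DATA remaining=4 emitted=12 chunks_done=2
Byte 25 = 'c': mode=DATA remaining=3 emitted=13 chunks_done=2
Byte 26 = 'l': mode=DATA remaining=2 emitted=14 chunks_done=2
Byte 27 = '3': mode=DATA remaining=1 emitted=15 chunks_done=2
Byte 28 = '2': mode=DATA_DONE remaining=0 emitted=16 chunks_done=2
Byte 29 = 0x0D: mode=DATA_CR remaining=0 emitted=16 chunks_done=2
Byte 30 = 0x0A: mode=SIZE remaining=0 emitted=16 chunks_done=3
Byte 31 = '0': mode=SIZE remaining=0 emitted=16 chunks_done=3
Byte 32 = 0x0D: mode=SIZE_CR remaining=0 emitted=16 chunks_done=3
Byte 33 = 0x0A: mode=TERM remaining=0 emitted=16 chunks_done=3
Byte 34 = 0x0D: mode=TERM remaining=0 emitted=16 chunks_done=3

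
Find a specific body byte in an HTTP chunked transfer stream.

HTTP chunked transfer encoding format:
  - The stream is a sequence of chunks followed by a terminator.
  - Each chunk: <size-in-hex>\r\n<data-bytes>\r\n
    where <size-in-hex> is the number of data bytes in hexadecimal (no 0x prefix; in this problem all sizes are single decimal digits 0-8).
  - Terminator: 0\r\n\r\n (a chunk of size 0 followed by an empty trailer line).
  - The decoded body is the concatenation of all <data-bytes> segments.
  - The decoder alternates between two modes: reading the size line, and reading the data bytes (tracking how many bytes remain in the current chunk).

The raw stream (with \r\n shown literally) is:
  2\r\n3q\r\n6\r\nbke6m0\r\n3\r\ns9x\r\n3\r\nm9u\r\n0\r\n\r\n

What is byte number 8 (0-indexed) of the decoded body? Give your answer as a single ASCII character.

Chunk 1: stream[0..1]='2' size=0x2=2, data at stream[3..5]='3q' -> body[0..2], body so far='3q'
Chunk 2: stream[7..8]='6' size=0x6=6, data at stream[10..16]='bke6m0' -> body[2..8], body so far='3qbke6m0'
Chunk 3: stream[18..19]='3' size=0x3=3, data at stream[21..24]='s9x' -> body[8..11], body so far='3qbke6m0s9x'
Chunk 4: stream[26..27]='3' size=0x3=3, data at stream[29..32]='m9u' -> body[11..14], body so far='3qbke6m0s9xm9u'
Chunk 5: stream[34..35]='0' size=0 (terminator). Final body='3qbke6m0s9xm9u' (14 bytes)
Body byte 8 = 's'

Answer: s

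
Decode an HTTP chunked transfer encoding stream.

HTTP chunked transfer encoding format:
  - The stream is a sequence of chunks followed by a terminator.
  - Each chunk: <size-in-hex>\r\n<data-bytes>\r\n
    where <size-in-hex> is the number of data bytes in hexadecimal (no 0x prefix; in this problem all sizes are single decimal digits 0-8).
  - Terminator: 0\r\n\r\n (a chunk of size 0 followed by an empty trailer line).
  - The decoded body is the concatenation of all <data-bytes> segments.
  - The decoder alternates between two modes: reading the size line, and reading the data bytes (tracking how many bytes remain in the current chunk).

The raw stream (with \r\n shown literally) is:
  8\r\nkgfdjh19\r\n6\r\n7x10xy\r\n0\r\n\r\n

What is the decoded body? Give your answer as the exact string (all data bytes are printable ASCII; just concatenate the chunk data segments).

Answer: kgfdjh197x10xy

Derivation:
Chunk 1: stream[0..1]='8' size=0x8=8, data at stream[3..11]='kgfdjh19' -> body[0..8], body so far='kgfdjh19'
Chunk 2: stream[13..14]='6' size=0x6=6, data at stream[16..22]='7x10xy' -> body[8..14], body so far='kgfdjh197x10xy'
Chunk 3: stream[24..25]='0' size=0 (terminator). Final body='kgfdjh197x10xy' (14 bytes)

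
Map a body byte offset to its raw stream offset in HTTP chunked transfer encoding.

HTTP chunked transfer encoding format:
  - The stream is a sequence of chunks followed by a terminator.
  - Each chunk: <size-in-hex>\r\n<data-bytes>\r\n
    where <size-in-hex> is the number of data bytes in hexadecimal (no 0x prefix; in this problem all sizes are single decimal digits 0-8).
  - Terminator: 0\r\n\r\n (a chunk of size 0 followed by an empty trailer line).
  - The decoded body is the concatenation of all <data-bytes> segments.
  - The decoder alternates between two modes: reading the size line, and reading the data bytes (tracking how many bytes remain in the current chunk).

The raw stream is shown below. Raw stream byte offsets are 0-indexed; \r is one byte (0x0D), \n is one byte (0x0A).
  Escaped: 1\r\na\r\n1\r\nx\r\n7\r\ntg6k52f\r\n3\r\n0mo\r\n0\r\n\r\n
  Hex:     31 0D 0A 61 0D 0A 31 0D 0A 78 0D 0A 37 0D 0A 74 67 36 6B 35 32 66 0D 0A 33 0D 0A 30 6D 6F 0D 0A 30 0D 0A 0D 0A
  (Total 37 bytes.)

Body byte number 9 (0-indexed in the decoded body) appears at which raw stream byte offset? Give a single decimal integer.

Answer: 27

Derivation:
Chunk 1: stream[0..1]='1' size=0x1=1, data at stream[3..4]='a' -> body[0..1], body so far='a'
Chunk 2: stream[6..7]='1' size=0x1=1, data at stream[9..10]='x' -> body[1..2], body so far='ax'
Chunk 3: stream[12..13]='7' size=0x7=7, data at stream[15..22]='tg6k52f' -> body[2..9], body so far='axtg6k52f'
Chunk 4: stream[24..25]='3' size=0x3=3, data at stream[27..30]='0mo' -> body[9..12], body so far='axtg6k52f0mo'
Chunk 5: stream[32..33]='0' size=0 (terminator). Final body='axtg6k52f0mo' (12 bytes)
Body byte 9 at stream offset 27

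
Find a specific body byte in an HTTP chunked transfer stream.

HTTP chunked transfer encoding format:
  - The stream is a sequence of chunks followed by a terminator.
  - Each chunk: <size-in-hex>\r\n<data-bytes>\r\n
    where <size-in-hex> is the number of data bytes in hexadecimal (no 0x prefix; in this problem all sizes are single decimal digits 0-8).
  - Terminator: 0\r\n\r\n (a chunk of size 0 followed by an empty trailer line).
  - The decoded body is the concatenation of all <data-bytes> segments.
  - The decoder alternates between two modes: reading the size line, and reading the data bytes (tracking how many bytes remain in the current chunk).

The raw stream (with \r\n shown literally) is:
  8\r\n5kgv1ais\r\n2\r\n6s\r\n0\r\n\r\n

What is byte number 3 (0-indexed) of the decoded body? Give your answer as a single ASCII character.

Chunk 1: stream[0..1]='8' size=0x8=8, data at stream[3..11]='5kgv1ais' -> body[0..8], body so far='5kgv1ais'
Chunk 2: stream[13..14]='2' size=0x2=2, data at stream[16..18]='6s' -> body[8..10], body so far='5kgv1ais6s'
Chunk 3: stream[20..21]='0' size=0 (terminator). Final body='5kgv1ais6s' (10 bytes)
Body byte 3 = 'v'

Answer: v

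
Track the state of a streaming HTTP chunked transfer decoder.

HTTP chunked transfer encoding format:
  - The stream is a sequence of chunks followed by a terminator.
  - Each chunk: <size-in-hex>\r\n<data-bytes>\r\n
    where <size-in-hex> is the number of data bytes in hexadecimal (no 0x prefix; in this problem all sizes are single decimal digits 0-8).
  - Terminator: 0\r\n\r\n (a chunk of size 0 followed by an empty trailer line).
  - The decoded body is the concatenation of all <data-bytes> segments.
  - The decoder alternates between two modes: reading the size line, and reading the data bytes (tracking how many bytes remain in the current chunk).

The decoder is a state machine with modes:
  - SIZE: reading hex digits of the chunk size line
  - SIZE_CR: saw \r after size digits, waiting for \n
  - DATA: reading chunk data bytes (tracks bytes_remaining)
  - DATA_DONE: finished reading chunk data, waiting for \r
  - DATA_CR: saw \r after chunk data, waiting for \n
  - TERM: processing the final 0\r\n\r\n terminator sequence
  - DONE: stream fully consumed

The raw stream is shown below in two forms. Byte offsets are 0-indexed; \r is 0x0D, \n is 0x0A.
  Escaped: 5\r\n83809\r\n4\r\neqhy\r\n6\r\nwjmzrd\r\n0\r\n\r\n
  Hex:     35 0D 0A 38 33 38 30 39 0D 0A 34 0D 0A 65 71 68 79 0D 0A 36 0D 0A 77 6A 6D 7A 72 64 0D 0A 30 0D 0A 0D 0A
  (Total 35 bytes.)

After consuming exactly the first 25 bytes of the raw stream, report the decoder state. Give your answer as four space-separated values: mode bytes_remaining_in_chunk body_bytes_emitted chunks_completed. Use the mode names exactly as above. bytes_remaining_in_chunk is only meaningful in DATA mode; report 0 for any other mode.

Answer: DATA 3 12 2

Derivation:
Byte 0 = '5': mode=SIZE remaining=0 emitted=0 chunks_done=0
Byte 1 = 0x0D: mode=SIZE_CR remaining=0 emitted=0 chunks_done=0
Byte 2 = 0x0A: mode=DATA remaining=5 emitted=0 chunks_done=0
Byte 3 = '8': mode=DATA remaining=4 emitted=1 chunks_done=0
Byte 4 = '3': mode=DATA remaining=3 emitted=2 chunks_done=0
Byte 5 = '8': mode=DATA remaining=2 emitted=3 chunks_done=0
Byte 6 = '0': mode=DATA remaining=1 emitted=4 chunks_done=0
Byte 7 = '9': mode=DATA_DONE remaining=0 emitted=5 chunks_done=0
Byte 8 = 0x0D: mode=DATA_CR remaining=0 emitted=5 chunks_done=0
Byte 9 = 0x0A: mode=SIZE remaining=0 emitted=5 chunks_done=1
Byte 10 = '4': mode=SIZE remaining=0 emitted=5 chunks_done=1
Byte 11 = 0x0D: mode=SIZE_CR remaining=0 emitted=5 chunks_done=1
Byte 12 = 0x0A: mode=DATA remaining=4 emitted=5 chunks_done=1
Byte 13 = 'e': mode=DATA remaining=3 emitted=6 chunks_done=1
Byte 14 = 'q': mode=DATA remaining=2 emitted=7 chunks_done=1
Byte 15 = 'h': mode=DATA remaining=1 emitted=8 chunks_done=1
Byte 16 = 'y': mode=DATA_DONE remaining=0 emitted=9 chunks_done=1
Byte 17 = 0x0D: mode=DATA_CR remaining=0 emitted=9 chunks_done=1
Byte 18 = 0x0A: mode=SIZE remaining=0 emitted=9 chunks_done=2
Byte 19 = '6': mode=SIZE remaining=0 emitted=9 chunks_done=2
Byte 20 = 0x0D: mode=SIZE_CR remaining=0 emitted=9 chunks_done=2
Byte 21 = 0x0A: mode=DATA remaining=6 emitted=9 chunks_done=2
Byte 22 = 'w': mode=DATA remaining=5 emitted=10 chunks_done=2
Byte 23 = 'j': mode=DATA remaining=4 emitted=11 chunks_done=2
Byte 24 = 'm': mode=DATA remaining=3 emitted=12 chunks_done=2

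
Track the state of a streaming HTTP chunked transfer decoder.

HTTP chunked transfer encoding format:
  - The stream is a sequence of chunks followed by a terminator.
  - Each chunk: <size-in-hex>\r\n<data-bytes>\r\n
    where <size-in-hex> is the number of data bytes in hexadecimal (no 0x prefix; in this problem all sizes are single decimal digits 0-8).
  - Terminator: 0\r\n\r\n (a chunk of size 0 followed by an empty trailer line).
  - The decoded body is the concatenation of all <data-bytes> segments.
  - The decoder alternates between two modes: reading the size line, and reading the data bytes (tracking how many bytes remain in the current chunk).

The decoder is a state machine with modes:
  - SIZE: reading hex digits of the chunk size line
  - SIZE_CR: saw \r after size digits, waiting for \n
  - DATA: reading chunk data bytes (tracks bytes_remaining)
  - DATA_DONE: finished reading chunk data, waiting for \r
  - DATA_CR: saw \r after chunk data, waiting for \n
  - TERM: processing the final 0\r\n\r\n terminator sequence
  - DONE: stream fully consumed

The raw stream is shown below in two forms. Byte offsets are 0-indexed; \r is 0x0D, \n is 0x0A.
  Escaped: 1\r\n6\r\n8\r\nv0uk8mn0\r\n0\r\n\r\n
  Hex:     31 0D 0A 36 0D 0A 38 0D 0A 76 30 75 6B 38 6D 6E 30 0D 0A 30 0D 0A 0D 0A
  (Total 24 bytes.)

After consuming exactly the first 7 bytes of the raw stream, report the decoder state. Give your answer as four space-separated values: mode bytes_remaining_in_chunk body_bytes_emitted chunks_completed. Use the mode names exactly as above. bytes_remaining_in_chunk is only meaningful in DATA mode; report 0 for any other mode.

Answer: SIZE 0 1 1

Derivation:
Byte 0 = '1': mode=SIZE remaining=0 emitted=0 chunks_done=0
Byte 1 = 0x0D: mode=SIZE_CR remaining=0 emitted=0 chunks_done=0
Byte 2 = 0x0A: mode=DATA remaining=1 emitted=0 chunks_done=0
Byte 3 = '6': mode=DATA_DONE remaining=0 emitted=1 chunks_done=0
Byte 4 = 0x0D: mode=DATA_CR remaining=0 emitted=1 chunks_done=0
Byte 5 = 0x0A: mode=SIZE remaining=0 emitted=1 chunks_done=1
Byte 6 = '8': mode=SIZE remaining=0 emitted=1 chunks_done=1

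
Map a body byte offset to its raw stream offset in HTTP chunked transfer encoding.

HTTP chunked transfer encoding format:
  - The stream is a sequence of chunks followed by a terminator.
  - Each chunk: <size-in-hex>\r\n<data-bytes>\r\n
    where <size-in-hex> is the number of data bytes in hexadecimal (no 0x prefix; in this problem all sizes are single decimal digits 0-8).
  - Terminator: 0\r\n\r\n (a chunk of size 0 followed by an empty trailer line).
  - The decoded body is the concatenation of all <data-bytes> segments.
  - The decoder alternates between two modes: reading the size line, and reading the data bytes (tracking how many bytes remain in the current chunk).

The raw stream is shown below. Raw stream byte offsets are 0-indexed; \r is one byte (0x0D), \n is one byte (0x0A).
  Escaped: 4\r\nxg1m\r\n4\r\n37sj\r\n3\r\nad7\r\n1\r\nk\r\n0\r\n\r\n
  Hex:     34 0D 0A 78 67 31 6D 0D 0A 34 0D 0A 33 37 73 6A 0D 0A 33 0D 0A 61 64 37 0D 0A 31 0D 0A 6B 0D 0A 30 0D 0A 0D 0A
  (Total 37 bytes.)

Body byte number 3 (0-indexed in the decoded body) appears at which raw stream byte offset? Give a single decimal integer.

Chunk 1: stream[0..1]='4' size=0x4=4, data at stream[3..7]='xg1m' -> body[0..4], body so far='xg1m'
Chunk 2: stream[9..10]='4' size=0x4=4, data at stream[12..16]='37sj' -> body[4..8], body so far='xg1m37sj'
Chunk 3: stream[18..19]='3' size=0x3=3, data at stream[21..24]='ad7' -> body[8..11], body so far='xg1m37sjad7'
Chunk 4: stream[26..27]='1' size=0x1=1, data at stream[29..30]='k' -> body[11..12], body so far='xg1m37sjad7k'
Chunk 5: stream[32..33]='0' size=0 (terminator). Final body='xg1m37sjad7k' (12 bytes)
Body byte 3 at stream offset 6

Answer: 6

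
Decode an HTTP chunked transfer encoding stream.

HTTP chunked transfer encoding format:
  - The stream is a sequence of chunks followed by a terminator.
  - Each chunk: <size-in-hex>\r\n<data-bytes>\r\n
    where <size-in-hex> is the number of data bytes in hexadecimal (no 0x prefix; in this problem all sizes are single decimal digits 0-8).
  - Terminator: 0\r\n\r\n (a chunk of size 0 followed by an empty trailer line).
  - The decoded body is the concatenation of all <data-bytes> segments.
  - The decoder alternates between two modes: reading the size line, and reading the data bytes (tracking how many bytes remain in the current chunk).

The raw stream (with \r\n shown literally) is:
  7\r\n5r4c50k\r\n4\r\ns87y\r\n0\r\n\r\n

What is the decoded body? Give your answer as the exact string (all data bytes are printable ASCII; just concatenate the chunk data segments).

Answer: 5r4c50ks87y

Derivation:
Chunk 1: stream[0..1]='7' size=0x7=7, data at stream[3..10]='5r4c50k' -> body[0..7], body so far='5r4c50k'
Chunk 2: stream[12..13]='4' size=0x4=4, data at stream[15..19]='s87y' -> body[7..11], body so far='5r4c50ks87y'
Chunk 3: stream[21..22]='0' size=0 (terminator). Final body='5r4c50ks87y' (11 bytes)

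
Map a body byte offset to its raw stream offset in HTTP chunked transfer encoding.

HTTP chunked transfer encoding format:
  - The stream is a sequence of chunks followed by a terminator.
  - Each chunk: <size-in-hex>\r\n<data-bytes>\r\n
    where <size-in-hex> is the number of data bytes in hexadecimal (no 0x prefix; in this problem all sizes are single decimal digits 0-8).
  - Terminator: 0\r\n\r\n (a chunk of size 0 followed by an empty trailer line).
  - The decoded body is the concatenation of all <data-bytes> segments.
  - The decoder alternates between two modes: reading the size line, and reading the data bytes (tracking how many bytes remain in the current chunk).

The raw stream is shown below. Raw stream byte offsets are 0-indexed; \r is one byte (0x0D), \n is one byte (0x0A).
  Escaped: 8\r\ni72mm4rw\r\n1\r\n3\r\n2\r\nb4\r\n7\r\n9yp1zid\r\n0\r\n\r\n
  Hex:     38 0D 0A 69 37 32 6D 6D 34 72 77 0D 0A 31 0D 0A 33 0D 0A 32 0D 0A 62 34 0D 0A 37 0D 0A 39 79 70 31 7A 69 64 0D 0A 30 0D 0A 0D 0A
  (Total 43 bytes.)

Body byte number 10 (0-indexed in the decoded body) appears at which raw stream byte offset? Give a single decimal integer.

Answer: 23

Derivation:
Chunk 1: stream[0..1]='8' size=0x8=8, data at stream[3..11]='i72mm4rw' -> body[0..8], body so far='i72mm4rw'
Chunk 2: stream[13..14]='1' size=0x1=1, data at stream[16..17]='3' -> body[8..9], body so far='i72mm4rw3'
Chunk 3: stream[19..20]='2' size=0x2=2, data at stream[22..24]='b4' -> body[9..11], body so far='i72mm4rw3b4'
Chunk 4: stream[26..27]='7' size=0x7=7, data at stream[29..36]='9yp1zid' -> body[11..18], body so far='i72mm4rw3b49yp1zid'
Chunk 5: stream[38..39]='0' size=0 (terminator). Final body='i72mm4rw3b49yp1zid' (18 bytes)
Body byte 10 at stream offset 23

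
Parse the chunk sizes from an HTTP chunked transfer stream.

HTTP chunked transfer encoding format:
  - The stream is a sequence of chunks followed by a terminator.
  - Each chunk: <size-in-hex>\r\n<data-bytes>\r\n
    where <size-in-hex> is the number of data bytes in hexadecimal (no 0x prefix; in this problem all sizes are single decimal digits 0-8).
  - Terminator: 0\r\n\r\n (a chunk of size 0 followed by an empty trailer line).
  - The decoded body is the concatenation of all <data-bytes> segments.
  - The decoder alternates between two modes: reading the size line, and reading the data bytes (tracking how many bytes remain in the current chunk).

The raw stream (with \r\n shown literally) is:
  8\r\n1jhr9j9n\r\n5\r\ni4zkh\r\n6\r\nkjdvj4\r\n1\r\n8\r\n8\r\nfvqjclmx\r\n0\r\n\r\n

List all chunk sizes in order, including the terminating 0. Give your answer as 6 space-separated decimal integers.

Answer: 8 5 6 1 8 0

Derivation:
Chunk 1: stream[0..1]='8' size=0x8=8, data at stream[3..11]='1jhr9j9n' -> body[0..8], body so far='1jhr9j9n'
Chunk 2: stream[13..14]='5' size=0x5=5, data at stream[16..21]='i4zkh' -> body[8..13], body so far='1jhr9j9ni4zkh'
Chunk 3: stream[23..24]='6' size=0x6=6, data at stream[26..32]='kjdvj4' -> body[13..19], body so far='1jhr9j9ni4zkhkjdvj4'
Chunk 4: stream[34..35]='1' size=0x1=1, data at stream[37..38]='8' -> body[19..20], body so far='1jhr9j9ni4zkhkjdvj48'
Chunk 5: stream[40..41]='8' size=0x8=8, data at stream[43..51]='fvqjclmx' -> body[20..28], body so far='1jhr9j9ni4zkhkjdvj48fvqjclmx'
Chunk 6: stream[53..54]='0' size=0 (terminator). Final body='1jhr9j9ni4zkhkjdvj48fvqjclmx' (28 bytes)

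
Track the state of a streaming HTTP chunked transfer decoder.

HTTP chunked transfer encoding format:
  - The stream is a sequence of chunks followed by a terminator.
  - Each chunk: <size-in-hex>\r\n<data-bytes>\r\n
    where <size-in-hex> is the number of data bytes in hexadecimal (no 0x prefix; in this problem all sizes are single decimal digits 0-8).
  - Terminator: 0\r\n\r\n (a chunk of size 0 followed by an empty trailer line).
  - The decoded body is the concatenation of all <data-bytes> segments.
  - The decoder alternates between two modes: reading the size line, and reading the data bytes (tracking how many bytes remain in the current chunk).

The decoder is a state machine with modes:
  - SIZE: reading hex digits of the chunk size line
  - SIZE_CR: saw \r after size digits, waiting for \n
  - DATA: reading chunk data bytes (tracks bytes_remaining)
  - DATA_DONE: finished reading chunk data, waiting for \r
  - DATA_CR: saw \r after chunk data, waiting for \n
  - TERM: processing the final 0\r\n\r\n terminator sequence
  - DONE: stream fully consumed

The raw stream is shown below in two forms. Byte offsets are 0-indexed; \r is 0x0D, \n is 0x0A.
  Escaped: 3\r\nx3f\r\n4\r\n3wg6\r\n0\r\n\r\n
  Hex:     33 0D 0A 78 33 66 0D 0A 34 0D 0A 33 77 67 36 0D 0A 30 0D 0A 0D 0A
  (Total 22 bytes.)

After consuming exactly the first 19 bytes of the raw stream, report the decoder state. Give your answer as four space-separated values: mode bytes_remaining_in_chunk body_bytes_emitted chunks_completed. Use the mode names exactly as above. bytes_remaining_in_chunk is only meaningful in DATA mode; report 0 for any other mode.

Answer: SIZE_CR 0 7 2

Derivation:
Byte 0 = '3': mode=SIZE remaining=0 emitted=0 chunks_done=0
Byte 1 = 0x0D: mode=SIZE_CR remaining=0 emitted=0 chunks_done=0
Byte 2 = 0x0A: mode=DATA remaining=3 emitted=0 chunks_done=0
Byte 3 = 'x': mode=DATA remaining=2 emitted=1 chunks_done=0
Byte 4 = '3': mode=DATA remaining=1 emitted=2 chunks_done=0
Byte 5 = 'f': mode=DATA_DONE remaining=0 emitted=3 chunks_done=0
Byte 6 = 0x0D: mode=DATA_CR remaining=0 emitted=3 chunks_done=0
Byte 7 = 0x0A: mode=SIZE remaining=0 emitted=3 chunks_done=1
Byte 8 = '4': mode=SIZE remaining=0 emitted=3 chunks_done=1
Byte 9 = 0x0D: mode=SIZE_CR remaining=0 emitted=3 chunks_done=1
Byte 10 = 0x0A: mode=DATA remaining=4 emitted=3 chunks_done=1
Byte 11 = '3': mode=DATA remaining=3 emitted=4 chunks_done=1
Byte 12 = 'w': mode=DATA remaining=2 emitted=5 chunks_done=1
Byte 13 = 'g': mode=DATA remaining=1 emitted=6 chunks_done=1
Byte 14 = '6': mode=DATA_DONE remaining=0 emitted=7 chunks_done=1
Byte 15 = 0x0D: mode=DATA_CR remaining=0 emitted=7 chunks_done=1
Byte 16 = 0x0A: mode=SIZE remaining=0 emitted=7 chunks_done=2
Byte 17 = '0': mode=SIZE remaining=0 emitted=7 chunks_done=2
Byte 18 = 0x0D: mode=SIZE_CR remaining=0 emitted=7 chunks_done=2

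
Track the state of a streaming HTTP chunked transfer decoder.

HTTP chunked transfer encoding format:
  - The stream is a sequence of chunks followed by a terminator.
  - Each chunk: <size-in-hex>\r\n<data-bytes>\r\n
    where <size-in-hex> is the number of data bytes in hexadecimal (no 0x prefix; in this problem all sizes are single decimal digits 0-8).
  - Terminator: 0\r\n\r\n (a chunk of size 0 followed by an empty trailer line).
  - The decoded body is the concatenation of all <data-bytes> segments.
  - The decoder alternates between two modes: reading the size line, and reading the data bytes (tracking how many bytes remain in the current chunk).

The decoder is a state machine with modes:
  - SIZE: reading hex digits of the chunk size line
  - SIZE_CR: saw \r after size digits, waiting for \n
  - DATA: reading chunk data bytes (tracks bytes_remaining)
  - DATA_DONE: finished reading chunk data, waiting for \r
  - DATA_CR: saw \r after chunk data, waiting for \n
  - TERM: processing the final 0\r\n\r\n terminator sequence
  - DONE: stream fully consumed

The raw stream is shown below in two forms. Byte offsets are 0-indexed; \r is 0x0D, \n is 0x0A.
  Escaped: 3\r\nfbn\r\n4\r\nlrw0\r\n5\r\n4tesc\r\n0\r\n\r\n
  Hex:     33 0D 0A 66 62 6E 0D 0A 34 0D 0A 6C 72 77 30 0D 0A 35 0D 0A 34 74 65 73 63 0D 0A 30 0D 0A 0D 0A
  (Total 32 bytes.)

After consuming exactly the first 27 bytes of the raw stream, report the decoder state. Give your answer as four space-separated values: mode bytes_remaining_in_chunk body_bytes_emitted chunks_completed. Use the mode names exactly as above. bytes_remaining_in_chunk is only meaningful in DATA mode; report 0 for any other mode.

Answer: SIZE 0 12 3

Derivation:
Byte 0 = '3': mode=SIZE remaining=0 emitted=0 chunks_done=0
Byte 1 = 0x0D: mode=SIZE_CR remaining=0 emitted=0 chunks_done=0
Byte 2 = 0x0A: mode=DATA remaining=3 emitted=0 chunks_done=0
Byte 3 = 'f': mode=DATA remaining=2 emitted=1 chunks_done=0
Byte 4 = 'b': mode=DATA remaining=1 emitted=2 chunks_done=0
Byte 5 = 'n': mode=DATA_DONE remaining=0 emitted=3 chunks_done=0
Byte 6 = 0x0D: mode=DATA_CR remaining=0 emitted=3 chunks_done=0
Byte 7 = 0x0A: mode=SIZE remaining=0 emitted=3 chunks_done=1
Byte 8 = '4': mode=SIZE remaining=0 emitted=3 chunks_done=1
Byte 9 = 0x0D: mode=SIZE_CR remaining=0 emitted=3 chunks_done=1
Byte 10 = 0x0A: mode=DATA remaining=4 emitted=3 chunks_done=1
Byte 11 = 'l': mode=DATA remaining=3 emitted=4 chunks_done=1
Byte 12 = 'r': mode=DATA remaining=2 emitted=5 chunks_done=1
Byte 13 = 'w': mode=DATA remaining=1 emitted=6 chunks_done=1
Byte 14 = '0': mode=DATA_DONE remaining=0 emitted=7 chunks_done=1
Byte 15 = 0x0D: mode=DATA_CR remaining=0 emitted=7 chunks_done=1
Byte 16 = 0x0A: mode=SIZE remaining=0 emitted=7 chunks_done=2
Byte 17 = '5': mode=SIZE remaining=0 emitted=7 chunks_done=2
Byte 18 = 0x0D: mode=SIZE_CR remaining=0 emitted=7 chunks_done=2
Byte 19 = 0x0A: mode=DATA remaining=5 emitted=7 chunks_done=2
Byte 20 = '4': mode=DATA remaining=4 emitted=8 chunks_done=2
Byte 21 = 't': mode=DATA remaining=3 emitted=9 chunks_done=2
Byte 22 = 'e': mode=DATA remaining=2 emitted=10 chunks_done=2
Byte 23 = 's': mode=DATA remaining=1 emitted=11 chunks_done=2
Byte 24 = 'c': mode=DATA_DONE remaining=0 emitted=12 chunks_done=2
Byte 25 = 0x0D: mode=DATA_CR remaining=0 emitted=12 chunks_done=2
Byte 26 = 0x0A: mode=SIZE remaining=0 emitted=12 chunks_done=3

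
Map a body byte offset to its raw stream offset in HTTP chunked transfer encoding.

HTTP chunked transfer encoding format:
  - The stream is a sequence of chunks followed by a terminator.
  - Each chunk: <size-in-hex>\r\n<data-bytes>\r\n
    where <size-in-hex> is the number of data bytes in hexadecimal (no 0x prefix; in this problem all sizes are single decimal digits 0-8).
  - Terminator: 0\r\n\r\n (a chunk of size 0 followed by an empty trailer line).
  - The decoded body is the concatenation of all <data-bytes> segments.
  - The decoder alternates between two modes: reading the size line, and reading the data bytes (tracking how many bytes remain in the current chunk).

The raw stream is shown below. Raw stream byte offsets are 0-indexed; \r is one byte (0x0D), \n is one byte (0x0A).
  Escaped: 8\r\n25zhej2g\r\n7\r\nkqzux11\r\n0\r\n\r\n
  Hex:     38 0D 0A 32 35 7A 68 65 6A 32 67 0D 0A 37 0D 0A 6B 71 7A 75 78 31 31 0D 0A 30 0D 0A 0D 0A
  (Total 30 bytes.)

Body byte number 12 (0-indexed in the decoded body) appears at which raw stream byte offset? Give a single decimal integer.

Chunk 1: stream[0..1]='8' size=0x8=8, data at stream[3..11]='25zhej2g' -> body[0..8], body so far='25zhej2g'
Chunk 2: stream[13..14]='7' size=0x7=7, data at stream[16..23]='kqzux11' -> body[8..15], body so far='25zhej2gkqzux11'
Chunk 3: stream[25..26]='0' size=0 (terminator). Final body='25zhej2gkqzux11' (15 bytes)
Body byte 12 at stream offset 20

Answer: 20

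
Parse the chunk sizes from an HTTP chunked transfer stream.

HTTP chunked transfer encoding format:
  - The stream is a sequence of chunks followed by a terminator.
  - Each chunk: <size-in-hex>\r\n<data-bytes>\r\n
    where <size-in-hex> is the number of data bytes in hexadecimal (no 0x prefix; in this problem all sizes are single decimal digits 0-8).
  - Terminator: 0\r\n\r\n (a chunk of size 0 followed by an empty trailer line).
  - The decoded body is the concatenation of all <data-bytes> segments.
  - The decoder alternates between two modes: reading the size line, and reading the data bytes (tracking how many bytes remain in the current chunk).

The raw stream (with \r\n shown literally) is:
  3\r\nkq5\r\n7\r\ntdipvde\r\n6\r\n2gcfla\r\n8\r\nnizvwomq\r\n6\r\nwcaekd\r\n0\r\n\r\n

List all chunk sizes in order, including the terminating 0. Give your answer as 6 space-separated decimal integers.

Answer: 3 7 6 8 6 0

Derivation:
Chunk 1: stream[0..1]='3' size=0x3=3, data at stream[3..6]='kq5' -> body[0..3], body so far='kq5'
Chunk 2: stream[8..9]='7' size=0x7=7, data at stream[11..18]='tdipvde' -> body[3..10], body so far='kq5tdipvde'
Chunk 3: stream[20..21]='6' size=0x6=6, data at stream[23..29]='2gcfla' -> body[10..16], body so far='kq5tdipvde2gcfla'
Chunk 4: stream[31..32]='8' size=0x8=8, data at stream[34..42]='nizvwomq' -> body[16..24], body so far='kq5tdipvde2gcflanizvwomq'
Chunk 5: stream[44..45]='6' size=0x6=6, data at stream[47..53]='wcaekd' -> body[24..30], body so far='kq5tdipvde2gcflanizvwomqwcaekd'
Chunk 6: stream[55..56]='0' size=0 (terminator). Final body='kq5tdipvde2gcflanizvwomqwcaekd' (30 bytes)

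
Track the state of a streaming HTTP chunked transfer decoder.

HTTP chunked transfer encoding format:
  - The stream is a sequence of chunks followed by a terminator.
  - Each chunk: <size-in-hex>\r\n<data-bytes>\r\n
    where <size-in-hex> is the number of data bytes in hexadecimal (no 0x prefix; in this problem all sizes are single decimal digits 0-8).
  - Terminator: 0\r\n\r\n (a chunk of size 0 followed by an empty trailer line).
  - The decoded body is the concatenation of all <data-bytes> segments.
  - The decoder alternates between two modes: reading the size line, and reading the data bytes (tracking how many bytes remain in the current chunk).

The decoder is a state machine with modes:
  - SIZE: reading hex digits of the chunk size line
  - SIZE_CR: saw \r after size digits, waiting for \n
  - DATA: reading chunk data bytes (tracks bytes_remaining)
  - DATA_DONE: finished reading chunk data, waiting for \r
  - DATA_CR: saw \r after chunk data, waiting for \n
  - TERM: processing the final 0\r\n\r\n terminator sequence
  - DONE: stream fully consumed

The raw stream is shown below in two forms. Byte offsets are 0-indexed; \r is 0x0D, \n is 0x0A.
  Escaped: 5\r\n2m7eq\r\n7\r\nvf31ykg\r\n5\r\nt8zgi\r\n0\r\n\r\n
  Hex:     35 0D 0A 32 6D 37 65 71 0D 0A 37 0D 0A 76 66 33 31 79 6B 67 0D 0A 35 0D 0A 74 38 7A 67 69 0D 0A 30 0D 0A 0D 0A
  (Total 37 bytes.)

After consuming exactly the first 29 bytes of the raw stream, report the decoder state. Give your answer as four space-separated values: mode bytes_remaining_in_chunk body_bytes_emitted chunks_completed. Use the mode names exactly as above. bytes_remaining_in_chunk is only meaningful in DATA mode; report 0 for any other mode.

Byte 0 = '5': mode=SIZE remaining=0 emitted=0 chunks_done=0
Byte 1 = 0x0D: mode=SIZE_CR remaining=0 emitted=0 chunks_done=0
Byte 2 = 0x0A: mode=DATA remaining=5 emitted=0 chunks_done=0
Byte 3 = '2': mode=DATA remaining=4 emitted=1 chunks_done=0
Byte 4 = 'm': mode=DATA remaining=3 emitted=2 chunks_done=0
Byte 5 = '7': mode=DATA remaining=2 emitted=3 chunks_done=0
Byte 6 = 'e': mode=DATA remaining=1 emitted=4 chunks_done=0
Byte 7 = 'q': mode=DATA_DONE remaining=0 emitted=5 chunks_done=0
Byte 8 = 0x0D: mode=DATA_CR remaining=0 emitted=5 chunks_done=0
Byte 9 = 0x0A: mode=SIZE remaining=0 emitted=5 chunks_done=1
Byte 10 = '7': mode=SIZE remaining=0 emitted=5 chunks_done=1
Byte 11 = 0x0D: mode=SIZE_CR remaining=0 emitted=5 chunks_done=1
Byte 12 = 0x0A: mode=DATA remaining=7 emitted=5 chunks_done=1
Byte 13 = 'v': mode=DATA remaining=6 emitted=6 chunks_done=1
Byte 14 = 'f': mode=DATA remaining=5 emitted=7 chunks_done=1
Byte 15 = '3': mode=DATA remaining=4 emitted=8 chunks_done=1
Byte 16 = '1': mode=DATA remaining=3 emitted=9 chunks_done=1
Byte 17 = 'y': mode=DATA remaining=2 emitted=10 chunks_done=1
Byte 18 = 'k': mode=DATA remaining=1 emitted=11 chunks_done=1
Byte 19 = 'g': mode=DATA_DONE remaining=0 emitted=12 chunks_done=1
Byte 20 = 0x0D: mode=DATA_CR remaining=0 emitted=12 chunks_done=1
Byte 21 = 0x0A: mode=SIZE remaining=0 emitted=12 chunks_done=2
Byte 22 = '5': mode=SIZE remaining=0 emitted=12 chunks_done=2
Byte 23 = 0x0D: mode=SIZE_CR remaining=0 emitted=12 chunks_done=2
Byte 24 = 0x0A: mode=DATA remaining=5 emitted=12 chunks_done=2
Byte 25 = 't': mode=DATA remaining=4 emitted=13 chunks_done=2
Byte 26 = '8': mode=DATA remaining=3 emitted=14 chunks_done=2
Byte 27 = 'z': mode=DATA remaining=2 emitted=15 chunks_done=2
Byte 28 = 'g': mode=DATA remaining=1 emitted=16 chunks_done=2

Answer: DATA 1 16 2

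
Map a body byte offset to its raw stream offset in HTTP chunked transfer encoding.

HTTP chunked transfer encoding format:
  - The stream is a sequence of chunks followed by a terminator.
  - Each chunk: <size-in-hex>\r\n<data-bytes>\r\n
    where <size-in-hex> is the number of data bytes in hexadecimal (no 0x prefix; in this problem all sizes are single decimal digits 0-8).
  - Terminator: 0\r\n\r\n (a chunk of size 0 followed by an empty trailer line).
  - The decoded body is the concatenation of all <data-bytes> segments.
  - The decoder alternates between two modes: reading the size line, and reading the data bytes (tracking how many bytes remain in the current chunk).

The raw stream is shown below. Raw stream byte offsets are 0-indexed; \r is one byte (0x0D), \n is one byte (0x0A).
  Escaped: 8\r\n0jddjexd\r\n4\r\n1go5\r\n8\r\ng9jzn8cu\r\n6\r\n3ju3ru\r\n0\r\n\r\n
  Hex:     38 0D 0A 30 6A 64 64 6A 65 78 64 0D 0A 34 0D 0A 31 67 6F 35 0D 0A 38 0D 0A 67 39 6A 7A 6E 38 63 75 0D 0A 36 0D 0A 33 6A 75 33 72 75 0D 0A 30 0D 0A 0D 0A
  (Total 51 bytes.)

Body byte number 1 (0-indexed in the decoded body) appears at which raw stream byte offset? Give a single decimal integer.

Chunk 1: stream[0..1]='8' size=0x8=8, data at stream[3..11]='0jddjexd' -> body[0..8], body so far='0jddjexd'
Chunk 2: stream[13..14]='4' size=0x4=4, data at stream[16..20]='1go5' -> body[8..12], body so far='0jddjexd1go5'
Chunk 3: stream[22..23]='8' size=0x8=8, data at stream[25..33]='g9jzn8cu' -> body[12..20], body so far='0jddjexd1go5g9jzn8cu'
Chunk 4: stream[35..36]='6' size=0x6=6, data at stream[38..44]='3ju3ru' -> body[20..26], body so far='0jddjexd1go5g9jzn8cu3ju3ru'
Chunk 5: stream[46..47]='0' size=0 (terminator). Final body='0jddjexd1go5g9jzn8cu3ju3ru' (26 bytes)
Body byte 1 at stream offset 4

Answer: 4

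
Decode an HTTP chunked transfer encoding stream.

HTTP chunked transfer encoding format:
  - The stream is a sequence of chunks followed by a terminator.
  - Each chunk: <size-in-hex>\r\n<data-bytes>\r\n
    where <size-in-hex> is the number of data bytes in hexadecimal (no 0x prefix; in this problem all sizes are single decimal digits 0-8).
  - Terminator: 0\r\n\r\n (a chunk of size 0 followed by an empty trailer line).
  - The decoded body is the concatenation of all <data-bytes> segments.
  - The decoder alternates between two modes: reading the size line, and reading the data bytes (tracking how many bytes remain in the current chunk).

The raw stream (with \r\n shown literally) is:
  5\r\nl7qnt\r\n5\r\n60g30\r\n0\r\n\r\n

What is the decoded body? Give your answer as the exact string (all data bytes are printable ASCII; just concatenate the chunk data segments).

Chunk 1: stream[0..1]='5' size=0x5=5, data at stream[3..8]='l7qnt' -> body[0..5], body so far='l7qnt'
Chunk 2: stream[10..11]='5' size=0x5=5, data at stream[13..18]='60g30' -> body[5..10], body so far='l7qnt60g30'
Chunk 3: stream[20..21]='0' size=0 (terminator). Final body='l7qnt60g30' (10 bytes)

Answer: l7qnt60g30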